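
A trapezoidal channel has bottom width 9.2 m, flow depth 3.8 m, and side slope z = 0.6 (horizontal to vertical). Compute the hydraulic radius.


For a trapezoidal section with side slope z:
A = (b + z*y)*y = (9.2 + 0.6*3.8)*3.8 = 43.624 m^2.
P = b + 2*y*sqrt(1 + z^2) = 9.2 + 2*3.8*sqrt(1 + 0.6^2) = 18.063 m.
R = A/P = 43.624 / 18.063 = 2.4151 m.

2.4151


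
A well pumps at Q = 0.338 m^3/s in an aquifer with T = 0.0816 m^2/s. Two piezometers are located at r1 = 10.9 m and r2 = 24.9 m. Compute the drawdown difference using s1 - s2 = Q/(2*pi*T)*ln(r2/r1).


Thiem equation: s1 - s2 = Q/(2*pi*T) * ln(r2/r1).
ln(r2/r1) = ln(24.9/10.9) = 0.8261.
Q/(2*pi*T) = 0.338 / (2*pi*0.0816) = 0.338 / 0.5127 = 0.6592.
s1 - s2 = 0.6592 * 0.8261 = 0.5446 m.

0.5446


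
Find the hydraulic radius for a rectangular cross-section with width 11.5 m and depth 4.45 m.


For a rectangular section:
Flow area A = b * y = 11.5 * 4.45 = 51.18 m^2.
Wetted perimeter P = b + 2y = 11.5 + 2*4.45 = 20.4 m.
Hydraulic radius R = A/P = 51.18 / 20.4 = 2.5086 m.

2.5086


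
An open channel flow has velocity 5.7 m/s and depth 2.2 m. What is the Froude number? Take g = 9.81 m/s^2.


The Froude number is defined as Fr = V / sqrt(g*y).
g*y = 9.81 * 2.2 = 21.582.
sqrt(g*y) = sqrt(21.582) = 4.6456.
Fr = 5.7 / 4.6456 = 1.227.

1.227


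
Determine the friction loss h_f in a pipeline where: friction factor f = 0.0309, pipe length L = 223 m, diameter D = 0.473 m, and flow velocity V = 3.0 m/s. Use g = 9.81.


Darcy-Weisbach equation: h_f = f * (L/D) * V^2/(2g).
f * L/D = 0.0309 * 223/0.473 = 14.5681.
V^2/(2g) = 3.0^2 / (2*9.81) = 9.0 / 19.62 = 0.4587 m.
h_f = 14.5681 * 0.4587 = 6.683 m.

6.683


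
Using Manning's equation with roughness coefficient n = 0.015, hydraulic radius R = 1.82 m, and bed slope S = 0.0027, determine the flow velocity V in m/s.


Manning's equation gives V = (1/n) * R^(2/3) * S^(1/2).
First, compute R^(2/3) = 1.82^(2/3) = 1.4907.
Next, S^(1/2) = 0.0027^(1/2) = 0.051962.
Then 1/n = 1/0.015 = 66.67.
V = 66.67 * 1.4907 * 0.051962 = 5.1638 m/s.

5.1638


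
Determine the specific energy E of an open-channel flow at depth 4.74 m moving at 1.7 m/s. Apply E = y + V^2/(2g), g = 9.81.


Specific energy E = y + V^2/(2g).
Velocity head = V^2/(2g) = 1.7^2 / (2*9.81) = 2.89 / 19.62 = 0.1473 m.
E = 4.74 + 0.1473 = 4.8873 m.

4.8873


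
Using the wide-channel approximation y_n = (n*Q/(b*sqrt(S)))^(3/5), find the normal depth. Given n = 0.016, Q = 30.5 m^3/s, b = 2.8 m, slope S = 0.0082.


We use the wide-channel approximation y_n = (n*Q/(b*sqrt(S)))^(3/5).
sqrt(S) = sqrt(0.0082) = 0.090554.
Numerator: n*Q = 0.016 * 30.5 = 0.488.
Denominator: b*sqrt(S) = 2.8 * 0.090554 = 0.253551.
arg = 1.9247.
y_n = 1.9247^(3/5) = 1.4812 m.

1.4812


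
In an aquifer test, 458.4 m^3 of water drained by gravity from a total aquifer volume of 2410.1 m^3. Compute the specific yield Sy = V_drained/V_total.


Specific yield Sy = Volume drained / Total volume.
Sy = 458.4 / 2410.1
   = 0.1902.

0.1902


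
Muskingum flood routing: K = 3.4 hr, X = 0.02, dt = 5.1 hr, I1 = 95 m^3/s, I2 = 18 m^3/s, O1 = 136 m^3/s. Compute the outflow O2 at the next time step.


Muskingum coefficients:
denom = 2*K*(1-X) + dt = 2*3.4*(1-0.02) + 5.1 = 11.764.
C0 = (dt - 2*K*X)/denom = (5.1 - 2*3.4*0.02)/11.764 = 0.422.
C1 = (dt + 2*K*X)/denom = (5.1 + 2*3.4*0.02)/11.764 = 0.4451.
C2 = (2*K*(1-X) - dt)/denom = 0.1329.
O2 = C0*I2 + C1*I1 + C2*O1
   = 0.422*18 + 0.4451*95 + 0.1329*136
   = 67.96 m^3/s.

67.96


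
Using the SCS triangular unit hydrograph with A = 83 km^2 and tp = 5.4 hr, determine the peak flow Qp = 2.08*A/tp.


SCS formula: Qp = 2.08 * A / tp.
Qp = 2.08 * 83 / 5.4
   = 172.64 / 5.4
   = 31.97 m^3/s per cm.

31.97


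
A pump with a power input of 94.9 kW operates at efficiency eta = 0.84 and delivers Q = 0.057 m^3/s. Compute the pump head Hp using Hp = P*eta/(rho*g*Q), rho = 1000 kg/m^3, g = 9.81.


Pump head formula: Hp = P * eta / (rho * g * Q).
Numerator: P * eta = 94.9 * 1000 * 0.84 = 79716.0 W.
Denominator: rho * g * Q = 1000 * 9.81 * 0.057 = 559.17.
Hp = 79716.0 / 559.17 = 142.56 m.

142.56


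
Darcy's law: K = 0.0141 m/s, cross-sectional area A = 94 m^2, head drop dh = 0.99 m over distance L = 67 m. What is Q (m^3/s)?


Darcy's law: Q = K * A * i, where i = dh/L.
Hydraulic gradient i = 0.99 / 67 = 0.014776.
Q = 0.0141 * 94 * 0.014776
  = 0.0196 m^3/s.

0.0196


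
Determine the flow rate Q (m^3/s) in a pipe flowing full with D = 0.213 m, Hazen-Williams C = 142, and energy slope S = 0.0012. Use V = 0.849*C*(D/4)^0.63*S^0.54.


For a full circular pipe, R = D/4 = 0.213/4 = 0.0532 m.
V = 0.849 * 142 * 0.0532^0.63 * 0.0012^0.54
  = 0.849 * 142 * 0.157609 * 0.02647
  = 0.503 m/s.
Pipe area A = pi*D^2/4 = pi*0.213^2/4 = 0.0356 m^2.
Q = A * V = 0.0356 * 0.503 = 0.0179 m^3/s.

0.0179


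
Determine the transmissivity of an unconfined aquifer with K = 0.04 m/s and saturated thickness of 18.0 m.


Transmissivity is defined as T = K * h.
T = 0.04 * 18.0
  = 0.72 m^2/s.

0.72


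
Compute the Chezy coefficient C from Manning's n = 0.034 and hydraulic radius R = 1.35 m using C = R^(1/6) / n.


The Chezy coefficient relates to Manning's n through C = R^(1/6) / n.
R^(1/6) = 1.35^(1/6) = 1.051289.
C = 1.051289 / 0.034 = 30.92 m^(1/2)/s.

30.92


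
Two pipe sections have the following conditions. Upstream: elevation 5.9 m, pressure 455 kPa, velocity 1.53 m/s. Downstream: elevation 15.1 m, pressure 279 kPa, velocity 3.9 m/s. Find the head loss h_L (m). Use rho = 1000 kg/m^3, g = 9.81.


Total head at each section: H = z + p/(rho*g) + V^2/(2g).
H1 = 5.9 + 455*1000/(1000*9.81) + 1.53^2/(2*9.81)
   = 5.9 + 46.381 + 0.1193
   = 52.401 m.
H2 = 15.1 + 279*1000/(1000*9.81) + 3.9^2/(2*9.81)
   = 15.1 + 28.44 + 0.7752
   = 44.316 m.
h_L = H1 - H2 = 52.401 - 44.316 = 8.085 m.

8.085


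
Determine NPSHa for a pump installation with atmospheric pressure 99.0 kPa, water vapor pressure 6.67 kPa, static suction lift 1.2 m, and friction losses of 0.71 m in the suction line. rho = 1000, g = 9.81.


NPSHa = p_atm/(rho*g) - z_s - hf_s - p_vap/(rho*g).
p_atm/(rho*g) = 99.0*1000 / (1000*9.81) = 10.092 m.
p_vap/(rho*g) = 6.67*1000 / (1000*9.81) = 0.68 m.
NPSHa = 10.092 - 1.2 - 0.71 - 0.68
      = 7.5 m.

7.5


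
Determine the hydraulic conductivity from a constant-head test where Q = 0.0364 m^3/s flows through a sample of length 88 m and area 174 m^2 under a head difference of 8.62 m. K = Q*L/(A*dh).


From K = Q*L / (A*dh):
Numerator: Q*L = 0.0364 * 88 = 3.2032.
Denominator: A*dh = 174 * 8.62 = 1499.88.
K = 3.2032 / 1499.88 = 0.002136 m/s.

0.002136


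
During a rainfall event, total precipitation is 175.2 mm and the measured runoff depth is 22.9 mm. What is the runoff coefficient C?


The runoff coefficient C = runoff depth / rainfall depth.
C = 22.9 / 175.2
  = 0.1307.

0.1307


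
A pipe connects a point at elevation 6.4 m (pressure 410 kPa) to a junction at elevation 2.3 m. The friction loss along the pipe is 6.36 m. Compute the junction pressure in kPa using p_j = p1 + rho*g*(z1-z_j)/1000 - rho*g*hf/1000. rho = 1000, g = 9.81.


Junction pressure: p_j = p1 + rho*g*(z1 - z_j)/1000 - rho*g*hf/1000.
Elevation term = 1000*9.81*(6.4 - 2.3)/1000 = 40.221 kPa.
Friction term = 1000*9.81*6.36/1000 = 62.392 kPa.
p_j = 410 + 40.221 - 62.392 = 387.83 kPa.

387.83


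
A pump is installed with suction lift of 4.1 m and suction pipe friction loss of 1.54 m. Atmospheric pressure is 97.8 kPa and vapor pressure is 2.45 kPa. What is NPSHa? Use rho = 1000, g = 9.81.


NPSHa = p_atm/(rho*g) - z_s - hf_s - p_vap/(rho*g).
p_atm/(rho*g) = 97.8*1000 / (1000*9.81) = 9.969 m.
p_vap/(rho*g) = 2.45*1000 / (1000*9.81) = 0.25 m.
NPSHa = 9.969 - 4.1 - 1.54 - 0.25
      = 4.08 m.

4.08


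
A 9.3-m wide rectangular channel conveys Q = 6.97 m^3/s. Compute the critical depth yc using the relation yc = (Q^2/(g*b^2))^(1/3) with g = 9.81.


Using yc = (Q^2 / (g * b^2))^(1/3):
Q^2 = 6.97^2 = 48.58.
g * b^2 = 9.81 * 9.3^2 = 9.81 * 86.49 = 848.47.
Q^2 / (g*b^2) = 48.58 / 848.47 = 0.0573.
yc = 0.0573^(1/3) = 0.3854 m.

0.3854


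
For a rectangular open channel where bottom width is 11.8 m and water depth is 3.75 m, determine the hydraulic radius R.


For a rectangular section:
Flow area A = b * y = 11.8 * 3.75 = 44.25 m^2.
Wetted perimeter P = b + 2y = 11.8 + 2*3.75 = 19.3 m.
Hydraulic radius R = A/P = 44.25 / 19.3 = 2.2927 m.

2.2927


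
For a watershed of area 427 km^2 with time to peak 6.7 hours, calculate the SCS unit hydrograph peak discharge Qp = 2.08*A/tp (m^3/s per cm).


SCS formula: Qp = 2.08 * A / tp.
Qp = 2.08 * 427 / 6.7
   = 888.16 / 6.7
   = 132.56 m^3/s per cm.

132.56


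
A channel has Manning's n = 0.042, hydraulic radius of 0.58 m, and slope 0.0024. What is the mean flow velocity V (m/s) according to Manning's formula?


Manning's equation gives V = (1/n) * R^(2/3) * S^(1/2).
First, compute R^(2/3) = 0.58^(2/3) = 0.6955.
Next, S^(1/2) = 0.0024^(1/2) = 0.04899.
Then 1/n = 1/0.042 = 23.81.
V = 23.81 * 0.6955 * 0.04899 = 0.8112 m/s.

0.8112


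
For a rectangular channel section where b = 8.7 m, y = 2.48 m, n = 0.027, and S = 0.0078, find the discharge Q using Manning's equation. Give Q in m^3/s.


For a rectangular channel, the cross-sectional area A = b * y = 8.7 * 2.48 = 21.58 m^2.
The wetted perimeter P = b + 2y = 8.7 + 2*2.48 = 13.66 m.
Hydraulic radius R = A/P = 21.58/13.66 = 1.5795 m.
Velocity V = (1/n)*R^(2/3)*S^(1/2) = (1/0.027)*1.5795^(2/3)*0.0078^(1/2) = 4.4364 m/s.
Discharge Q = A * V = 21.58 * 4.4364 = 95.72 m^3/s.

95.72


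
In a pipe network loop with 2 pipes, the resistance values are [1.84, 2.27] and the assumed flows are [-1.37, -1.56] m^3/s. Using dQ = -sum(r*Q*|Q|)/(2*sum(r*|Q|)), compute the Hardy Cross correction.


Numerator terms (r*Q*|Q|): 1.84*-1.37*|-1.37| = -3.4535; 2.27*-1.56*|-1.56| = -5.5243.
Sum of numerator = -8.9778.
Denominator terms (r*|Q|): 1.84*|-1.37| = 2.5208; 2.27*|-1.56| = 3.5412.
2 * sum of denominator = 2 * 6.062 = 12.124.
dQ = --8.9778 / 12.124 = 0.7405 m^3/s.

0.7405


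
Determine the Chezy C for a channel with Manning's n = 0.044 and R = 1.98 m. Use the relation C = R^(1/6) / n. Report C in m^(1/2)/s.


The Chezy coefficient relates to Manning's n through C = R^(1/6) / n.
R^(1/6) = 1.98^(1/6) = 1.120583.
C = 1.120583 / 0.044 = 25.47 m^(1/2)/s.

25.47


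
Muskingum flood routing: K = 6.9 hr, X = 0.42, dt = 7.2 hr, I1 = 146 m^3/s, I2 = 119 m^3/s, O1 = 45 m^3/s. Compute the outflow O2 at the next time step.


Muskingum coefficients:
denom = 2*K*(1-X) + dt = 2*6.9*(1-0.42) + 7.2 = 15.204.
C0 = (dt - 2*K*X)/denom = (7.2 - 2*6.9*0.42)/15.204 = 0.0923.
C1 = (dt + 2*K*X)/denom = (7.2 + 2*6.9*0.42)/15.204 = 0.8548.
C2 = (2*K*(1-X) - dt)/denom = 0.0529.
O2 = C0*I2 + C1*I1 + C2*O1
   = 0.0923*119 + 0.8548*146 + 0.0529*45
   = 138.17 m^3/s.

138.17


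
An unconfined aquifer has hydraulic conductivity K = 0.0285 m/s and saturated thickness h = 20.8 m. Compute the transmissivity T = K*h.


Transmissivity is defined as T = K * h.
T = 0.0285 * 20.8
  = 0.5928 m^2/s.

0.5928


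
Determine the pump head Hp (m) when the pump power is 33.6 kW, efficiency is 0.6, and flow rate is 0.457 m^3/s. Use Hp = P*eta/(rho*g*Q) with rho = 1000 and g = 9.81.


Pump head formula: Hp = P * eta / (rho * g * Q).
Numerator: P * eta = 33.6 * 1000 * 0.6 = 20160.0 W.
Denominator: rho * g * Q = 1000 * 9.81 * 0.457 = 4483.17.
Hp = 20160.0 / 4483.17 = 4.5 m.

4.5


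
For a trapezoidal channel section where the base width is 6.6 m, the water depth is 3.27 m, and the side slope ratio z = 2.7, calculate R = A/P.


For a trapezoidal section with side slope z:
A = (b + z*y)*y = (6.6 + 2.7*3.27)*3.27 = 50.453 m^2.
P = b + 2*y*sqrt(1 + z^2) = 6.6 + 2*3.27*sqrt(1 + 2.7^2) = 25.43 m.
R = A/P = 50.453 / 25.43 = 1.984 m.

1.984


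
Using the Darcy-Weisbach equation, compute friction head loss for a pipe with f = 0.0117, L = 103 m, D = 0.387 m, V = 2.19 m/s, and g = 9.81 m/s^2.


Darcy-Weisbach equation: h_f = f * (L/D) * V^2/(2g).
f * L/D = 0.0117 * 103/0.387 = 3.114.
V^2/(2g) = 2.19^2 / (2*9.81) = 4.7961 / 19.62 = 0.2444 m.
h_f = 3.114 * 0.2444 = 0.761 m.

0.761


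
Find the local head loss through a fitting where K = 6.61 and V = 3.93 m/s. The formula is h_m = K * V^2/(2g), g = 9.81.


Minor loss formula: h_m = K * V^2/(2g).
V^2 = 3.93^2 = 15.4449.
V^2/(2g) = 15.4449 / 19.62 = 0.7872 m.
h_m = 6.61 * 0.7872 = 5.2034 m.

5.2034


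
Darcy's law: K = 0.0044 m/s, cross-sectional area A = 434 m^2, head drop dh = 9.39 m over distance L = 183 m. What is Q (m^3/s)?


Darcy's law: Q = K * A * i, where i = dh/L.
Hydraulic gradient i = 9.39 / 183 = 0.051311.
Q = 0.0044 * 434 * 0.051311
  = 0.098 m^3/s.

0.098


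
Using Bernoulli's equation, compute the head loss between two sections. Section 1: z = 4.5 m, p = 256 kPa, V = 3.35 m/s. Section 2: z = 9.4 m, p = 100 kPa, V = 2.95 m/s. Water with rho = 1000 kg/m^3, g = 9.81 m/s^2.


Total head at each section: H = z + p/(rho*g) + V^2/(2g).
H1 = 4.5 + 256*1000/(1000*9.81) + 3.35^2/(2*9.81)
   = 4.5 + 26.096 + 0.572
   = 31.168 m.
H2 = 9.4 + 100*1000/(1000*9.81) + 2.95^2/(2*9.81)
   = 9.4 + 10.194 + 0.4436
   = 20.037 m.
h_L = H1 - H2 = 31.168 - 20.037 = 11.131 m.

11.131


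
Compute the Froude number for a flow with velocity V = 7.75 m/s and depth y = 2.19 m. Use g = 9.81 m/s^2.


The Froude number is defined as Fr = V / sqrt(g*y).
g*y = 9.81 * 2.19 = 21.4839.
sqrt(g*y) = sqrt(21.4839) = 4.6351.
Fr = 7.75 / 4.6351 = 1.672.

1.672


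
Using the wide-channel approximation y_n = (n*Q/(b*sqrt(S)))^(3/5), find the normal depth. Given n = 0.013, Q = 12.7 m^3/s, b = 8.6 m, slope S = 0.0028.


We use the wide-channel approximation y_n = (n*Q/(b*sqrt(S)))^(3/5).
sqrt(S) = sqrt(0.0028) = 0.052915.
Numerator: n*Q = 0.013 * 12.7 = 0.1651.
Denominator: b*sqrt(S) = 8.6 * 0.052915 = 0.455069.
arg = 0.3628.
y_n = 0.3628^(3/5) = 0.5443 m.

0.5443


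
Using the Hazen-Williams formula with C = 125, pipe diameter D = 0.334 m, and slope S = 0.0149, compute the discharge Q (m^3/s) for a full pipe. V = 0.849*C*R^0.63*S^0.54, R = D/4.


For a full circular pipe, R = D/4 = 0.334/4 = 0.0835 m.
V = 0.849 * 125 * 0.0835^0.63 * 0.0149^0.54
  = 0.849 * 125 * 0.209249 * 0.103162
  = 2.2909 m/s.
Pipe area A = pi*D^2/4 = pi*0.334^2/4 = 0.0876 m^2.
Q = A * V = 0.0876 * 2.2909 = 0.2007 m^3/s.

0.2007


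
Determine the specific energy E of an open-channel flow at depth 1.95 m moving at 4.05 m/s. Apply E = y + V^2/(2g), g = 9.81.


Specific energy E = y + V^2/(2g).
Velocity head = V^2/(2g) = 4.05^2 / (2*9.81) = 16.4025 / 19.62 = 0.836 m.
E = 1.95 + 0.836 = 2.786 m.

2.786


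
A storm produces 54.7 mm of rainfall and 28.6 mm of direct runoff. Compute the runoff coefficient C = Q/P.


The runoff coefficient C = runoff depth / rainfall depth.
C = 28.6 / 54.7
  = 0.5229.

0.5229


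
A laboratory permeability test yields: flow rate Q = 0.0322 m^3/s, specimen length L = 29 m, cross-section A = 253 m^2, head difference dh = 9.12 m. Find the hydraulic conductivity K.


From K = Q*L / (A*dh):
Numerator: Q*L = 0.0322 * 29 = 0.9338.
Denominator: A*dh = 253 * 9.12 = 2307.36.
K = 0.9338 / 2307.36 = 0.000405 m/s.

0.000405


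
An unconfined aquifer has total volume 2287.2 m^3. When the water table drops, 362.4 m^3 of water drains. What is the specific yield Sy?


Specific yield Sy = Volume drained / Total volume.
Sy = 362.4 / 2287.2
   = 0.1584.

0.1584


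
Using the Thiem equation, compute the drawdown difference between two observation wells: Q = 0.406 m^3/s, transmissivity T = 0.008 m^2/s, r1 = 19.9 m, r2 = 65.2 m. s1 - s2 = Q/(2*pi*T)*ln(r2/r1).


Thiem equation: s1 - s2 = Q/(2*pi*T) * ln(r2/r1).
ln(r2/r1) = ln(65.2/19.9) = 1.1867.
Q/(2*pi*T) = 0.406 / (2*pi*0.008) = 0.406 / 0.0503 = 8.0771.
s1 - s2 = 8.0771 * 1.1867 = 9.5854 m.

9.5854


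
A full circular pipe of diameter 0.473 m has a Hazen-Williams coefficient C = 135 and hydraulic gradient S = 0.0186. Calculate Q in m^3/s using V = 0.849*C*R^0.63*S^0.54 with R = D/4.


For a full circular pipe, R = D/4 = 0.473/4 = 0.1182 m.
V = 0.849 * 135 * 0.1182^0.63 * 0.0186^0.54
  = 0.849 * 135 * 0.260534 * 0.116289
  = 3.4725 m/s.
Pipe area A = pi*D^2/4 = pi*0.473^2/4 = 0.1757 m^2.
Q = A * V = 0.1757 * 3.4725 = 0.6102 m^3/s.

0.6102


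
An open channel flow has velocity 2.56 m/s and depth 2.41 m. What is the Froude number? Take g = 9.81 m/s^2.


The Froude number is defined as Fr = V / sqrt(g*y).
g*y = 9.81 * 2.41 = 23.6421.
sqrt(g*y) = sqrt(23.6421) = 4.8623.
Fr = 2.56 / 4.8623 = 0.5265.

0.5265


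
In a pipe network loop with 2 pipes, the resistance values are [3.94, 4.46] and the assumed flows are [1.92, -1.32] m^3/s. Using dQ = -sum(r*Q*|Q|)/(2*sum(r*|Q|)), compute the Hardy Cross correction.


Numerator terms (r*Q*|Q|): 3.94*1.92*|1.92| = 14.5244; 4.46*-1.32*|-1.32| = -7.7711.
Sum of numerator = 6.7533.
Denominator terms (r*|Q|): 3.94*|1.92| = 7.5648; 4.46*|-1.32| = 5.8872.
2 * sum of denominator = 2 * 13.452 = 26.904.
dQ = -6.7533 / 26.904 = -0.251 m^3/s.

-0.251


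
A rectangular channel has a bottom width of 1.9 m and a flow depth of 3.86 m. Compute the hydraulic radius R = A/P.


For a rectangular section:
Flow area A = b * y = 1.9 * 3.86 = 7.33 m^2.
Wetted perimeter P = b + 2y = 1.9 + 2*3.86 = 9.62 m.
Hydraulic radius R = A/P = 7.33 / 9.62 = 0.7624 m.

0.7624


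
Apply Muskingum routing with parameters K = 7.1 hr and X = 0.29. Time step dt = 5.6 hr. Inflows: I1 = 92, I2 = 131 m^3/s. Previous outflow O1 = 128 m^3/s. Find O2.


Muskingum coefficients:
denom = 2*K*(1-X) + dt = 2*7.1*(1-0.29) + 5.6 = 15.682.
C0 = (dt - 2*K*X)/denom = (5.6 - 2*7.1*0.29)/15.682 = 0.0945.
C1 = (dt + 2*K*X)/denom = (5.6 + 2*7.1*0.29)/15.682 = 0.6197.
C2 = (2*K*(1-X) - dt)/denom = 0.2858.
O2 = C0*I2 + C1*I1 + C2*O1
   = 0.0945*131 + 0.6197*92 + 0.2858*128
   = 105.97 m^3/s.

105.97


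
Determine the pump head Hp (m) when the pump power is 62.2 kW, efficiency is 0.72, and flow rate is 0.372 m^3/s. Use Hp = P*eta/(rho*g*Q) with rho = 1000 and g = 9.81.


Pump head formula: Hp = P * eta / (rho * g * Q).
Numerator: P * eta = 62.2 * 1000 * 0.72 = 44784.0 W.
Denominator: rho * g * Q = 1000 * 9.81 * 0.372 = 3649.32.
Hp = 44784.0 / 3649.32 = 12.27 m.

12.27


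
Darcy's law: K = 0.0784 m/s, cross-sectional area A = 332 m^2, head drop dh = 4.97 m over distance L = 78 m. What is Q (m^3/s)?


Darcy's law: Q = K * A * i, where i = dh/L.
Hydraulic gradient i = 4.97 / 78 = 0.063718.
Q = 0.0784 * 332 * 0.063718
  = 1.6585 m^3/s.

1.6585


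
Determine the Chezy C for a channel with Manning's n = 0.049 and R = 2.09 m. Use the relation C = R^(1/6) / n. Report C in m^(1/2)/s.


The Chezy coefficient relates to Manning's n through C = R^(1/6) / n.
R^(1/6) = 2.09^(1/6) = 1.130727.
C = 1.130727 / 0.049 = 23.08 m^(1/2)/s.

23.08


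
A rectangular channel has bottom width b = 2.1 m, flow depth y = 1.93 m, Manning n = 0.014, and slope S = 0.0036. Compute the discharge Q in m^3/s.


For a rectangular channel, the cross-sectional area A = b * y = 2.1 * 1.93 = 4.05 m^2.
The wetted perimeter P = b + 2y = 2.1 + 2*1.93 = 5.96 m.
Hydraulic radius R = A/P = 4.05/5.96 = 0.68 m.
Velocity V = (1/n)*R^(2/3)*S^(1/2) = (1/0.014)*0.68^(2/3)*0.0036^(1/2) = 3.3142 m/s.
Discharge Q = A * V = 4.05 * 3.3142 = 13.432 m^3/s.

13.432


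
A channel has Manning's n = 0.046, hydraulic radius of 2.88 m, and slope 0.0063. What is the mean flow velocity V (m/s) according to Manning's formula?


Manning's equation gives V = (1/n) * R^(2/3) * S^(1/2).
First, compute R^(2/3) = 2.88^(2/3) = 2.0242.
Next, S^(1/2) = 0.0063^(1/2) = 0.079373.
Then 1/n = 1/0.046 = 21.74.
V = 21.74 * 2.0242 * 0.079373 = 3.4928 m/s.

3.4928


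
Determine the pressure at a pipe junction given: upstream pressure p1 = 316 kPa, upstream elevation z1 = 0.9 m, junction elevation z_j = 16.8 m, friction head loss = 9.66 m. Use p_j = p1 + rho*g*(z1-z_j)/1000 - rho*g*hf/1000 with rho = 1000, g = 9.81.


Junction pressure: p_j = p1 + rho*g*(z1 - z_j)/1000 - rho*g*hf/1000.
Elevation term = 1000*9.81*(0.9 - 16.8)/1000 = -155.979 kPa.
Friction term = 1000*9.81*9.66/1000 = 94.765 kPa.
p_j = 316 + -155.979 - 94.765 = 65.26 kPa.

65.26


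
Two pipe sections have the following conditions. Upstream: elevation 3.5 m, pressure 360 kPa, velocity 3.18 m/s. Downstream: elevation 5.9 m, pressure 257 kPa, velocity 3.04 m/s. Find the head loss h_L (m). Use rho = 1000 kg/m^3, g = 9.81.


Total head at each section: H = z + p/(rho*g) + V^2/(2g).
H1 = 3.5 + 360*1000/(1000*9.81) + 3.18^2/(2*9.81)
   = 3.5 + 36.697 + 0.5154
   = 40.713 m.
H2 = 5.9 + 257*1000/(1000*9.81) + 3.04^2/(2*9.81)
   = 5.9 + 26.198 + 0.471
   = 32.569 m.
h_L = H1 - H2 = 40.713 - 32.569 = 8.144 m.

8.144


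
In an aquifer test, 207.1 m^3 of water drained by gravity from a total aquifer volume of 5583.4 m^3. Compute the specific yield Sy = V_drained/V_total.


Specific yield Sy = Volume drained / Total volume.
Sy = 207.1 / 5583.4
   = 0.0371.

0.0371


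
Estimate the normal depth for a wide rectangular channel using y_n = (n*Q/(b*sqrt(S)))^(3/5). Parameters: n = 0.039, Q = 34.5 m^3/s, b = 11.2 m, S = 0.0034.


We use the wide-channel approximation y_n = (n*Q/(b*sqrt(S)))^(3/5).
sqrt(S) = sqrt(0.0034) = 0.05831.
Numerator: n*Q = 0.039 * 34.5 = 1.3455.
Denominator: b*sqrt(S) = 11.2 * 0.05831 = 0.653072.
arg = 2.0603.
y_n = 2.0603^(3/5) = 1.543 m.

1.543


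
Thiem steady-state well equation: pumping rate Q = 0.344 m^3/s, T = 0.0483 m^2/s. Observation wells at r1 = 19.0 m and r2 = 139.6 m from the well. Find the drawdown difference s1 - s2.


Thiem equation: s1 - s2 = Q/(2*pi*T) * ln(r2/r1).
ln(r2/r1) = ln(139.6/19.0) = 1.9943.
Q/(2*pi*T) = 0.344 / (2*pi*0.0483) = 0.344 / 0.3035 = 1.1335.
s1 - s2 = 1.1335 * 1.9943 = 2.2606 m.

2.2606


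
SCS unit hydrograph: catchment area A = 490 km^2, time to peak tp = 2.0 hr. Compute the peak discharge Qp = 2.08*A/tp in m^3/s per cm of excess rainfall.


SCS formula: Qp = 2.08 * A / tp.
Qp = 2.08 * 490 / 2.0
   = 1019.2 / 2.0
   = 509.6 m^3/s per cm.

509.6


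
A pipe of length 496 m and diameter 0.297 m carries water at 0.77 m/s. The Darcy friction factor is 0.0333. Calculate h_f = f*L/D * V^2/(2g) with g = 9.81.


Darcy-Weisbach equation: h_f = f * (L/D) * V^2/(2g).
f * L/D = 0.0333 * 496/0.297 = 55.6121.
V^2/(2g) = 0.77^2 / (2*9.81) = 0.5929 / 19.62 = 0.0302 m.
h_f = 55.6121 * 0.0302 = 1.681 m.

1.681


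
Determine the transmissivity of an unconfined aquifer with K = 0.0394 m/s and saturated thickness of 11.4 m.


Transmissivity is defined as T = K * h.
T = 0.0394 * 11.4
  = 0.4492 m^2/s.

0.4492


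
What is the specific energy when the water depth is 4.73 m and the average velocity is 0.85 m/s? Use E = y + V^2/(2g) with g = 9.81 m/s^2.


Specific energy E = y + V^2/(2g).
Velocity head = V^2/(2g) = 0.85^2 / (2*9.81) = 0.7225 / 19.62 = 0.0368 m.
E = 4.73 + 0.0368 = 4.7668 m.

4.7668


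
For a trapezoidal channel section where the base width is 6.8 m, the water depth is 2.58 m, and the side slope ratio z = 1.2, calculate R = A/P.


For a trapezoidal section with side slope z:
A = (b + z*y)*y = (6.8 + 1.2*2.58)*2.58 = 25.532 m^2.
P = b + 2*y*sqrt(1 + z^2) = 6.8 + 2*2.58*sqrt(1 + 1.2^2) = 14.86 m.
R = A/P = 25.532 / 14.86 = 1.7181 m.

1.7181


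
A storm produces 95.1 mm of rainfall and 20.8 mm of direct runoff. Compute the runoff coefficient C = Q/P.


The runoff coefficient C = runoff depth / rainfall depth.
C = 20.8 / 95.1
  = 0.2187.

0.2187


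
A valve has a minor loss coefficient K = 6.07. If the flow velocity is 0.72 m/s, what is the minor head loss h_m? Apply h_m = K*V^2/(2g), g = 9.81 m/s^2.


Minor loss formula: h_m = K * V^2/(2g).
V^2 = 0.72^2 = 0.5184.
V^2/(2g) = 0.5184 / 19.62 = 0.0264 m.
h_m = 6.07 * 0.0264 = 0.1604 m.

0.1604


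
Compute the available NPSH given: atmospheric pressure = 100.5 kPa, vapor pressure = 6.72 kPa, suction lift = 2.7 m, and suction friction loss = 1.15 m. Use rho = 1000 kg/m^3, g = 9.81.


NPSHa = p_atm/(rho*g) - z_s - hf_s - p_vap/(rho*g).
p_atm/(rho*g) = 100.5*1000 / (1000*9.81) = 10.245 m.
p_vap/(rho*g) = 6.72*1000 / (1000*9.81) = 0.685 m.
NPSHa = 10.245 - 2.7 - 1.15 - 0.685
      = 5.71 m.

5.71


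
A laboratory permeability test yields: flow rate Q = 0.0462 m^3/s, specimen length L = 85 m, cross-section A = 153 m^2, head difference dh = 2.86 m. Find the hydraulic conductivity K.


From K = Q*L / (A*dh):
Numerator: Q*L = 0.0462 * 85 = 3.927.
Denominator: A*dh = 153 * 2.86 = 437.58.
K = 3.927 / 437.58 = 0.008974 m/s.

0.008974


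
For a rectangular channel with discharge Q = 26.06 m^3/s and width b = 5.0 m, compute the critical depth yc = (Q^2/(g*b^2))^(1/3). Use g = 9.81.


Using yc = (Q^2 / (g * b^2))^(1/3):
Q^2 = 26.06^2 = 679.12.
g * b^2 = 9.81 * 5.0^2 = 9.81 * 25.0 = 245.25.
Q^2 / (g*b^2) = 679.12 / 245.25 = 2.7691.
yc = 2.7691^(1/3) = 1.4043 m.

1.4043


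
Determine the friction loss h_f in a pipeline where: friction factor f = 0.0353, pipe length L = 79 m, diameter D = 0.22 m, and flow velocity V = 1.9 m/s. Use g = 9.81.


Darcy-Weisbach equation: h_f = f * (L/D) * V^2/(2g).
f * L/D = 0.0353 * 79/0.22 = 12.6759.
V^2/(2g) = 1.9^2 / (2*9.81) = 3.61 / 19.62 = 0.184 m.
h_f = 12.6759 * 0.184 = 2.332 m.

2.332


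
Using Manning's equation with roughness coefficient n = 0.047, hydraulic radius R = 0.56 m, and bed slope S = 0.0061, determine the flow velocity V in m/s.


Manning's equation gives V = (1/n) * R^(2/3) * S^(1/2).
First, compute R^(2/3) = 0.56^(2/3) = 0.6794.
Next, S^(1/2) = 0.0061^(1/2) = 0.078102.
Then 1/n = 1/0.047 = 21.28.
V = 21.28 * 0.6794 * 0.078102 = 1.129 m/s.

1.129


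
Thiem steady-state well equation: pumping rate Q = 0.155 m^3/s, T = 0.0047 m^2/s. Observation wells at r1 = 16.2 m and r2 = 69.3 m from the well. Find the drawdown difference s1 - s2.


Thiem equation: s1 - s2 = Q/(2*pi*T) * ln(r2/r1).
ln(r2/r1) = ln(69.3/16.2) = 1.4534.
Q/(2*pi*T) = 0.155 / (2*pi*0.0047) = 0.155 / 0.0295 = 5.2487.
s1 - s2 = 5.2487 * 1.4534 = 7.6287 m.

7.6287


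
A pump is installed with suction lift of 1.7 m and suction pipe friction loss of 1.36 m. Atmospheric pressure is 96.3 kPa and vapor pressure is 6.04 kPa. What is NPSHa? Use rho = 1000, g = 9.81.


NPSHa = p_atm/(rho*g) - z_s - hf_s - p_vap/(rho*g).
p_atm/(rho*g) = 96.3*1000 / (1000*9.81) = 9.817 m.
p_vap/(rho*g) = 6.04*1000 / (1000*9.81) = 0.616 m.
NPSHa = 9.817 - 1.7 - 1.36 - 0.616
      = 6.14 m.

6.14


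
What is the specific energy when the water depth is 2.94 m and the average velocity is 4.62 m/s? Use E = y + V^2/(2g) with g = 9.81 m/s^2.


Specific energy E = y + V^2/(2g).
Velocity head = V^2/(2g) = 4.62^2 / (2*9.81) = 21.3444 / 19.62 = 1.0879 m.
E = 2.94 + 1.0879 = 4.0279 m.

4.0279


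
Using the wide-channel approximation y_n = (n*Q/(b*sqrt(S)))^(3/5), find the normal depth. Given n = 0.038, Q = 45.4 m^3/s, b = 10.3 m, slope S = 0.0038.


We use the wide-channel approximation y_n = (n*Q/(b*sqrt(S)))^(3/5).
sqrt(S) = sqrt(0.0038) = 0.061644.
Numerator: n*Q = 0.038 * 45.4 = 1.7252.
Denominator: b*sqrt(S) = 10.3 * 0.061644 = 0.634933.
arg = 2.7171.
y_n = 2.7171^(3/5) = 1.8217 m.

1.8217


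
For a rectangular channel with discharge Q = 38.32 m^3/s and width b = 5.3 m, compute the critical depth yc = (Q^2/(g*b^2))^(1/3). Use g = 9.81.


Using yc = (Q^2 / (g * b^2))^(1/3):
Q^2 = 38.32^2 = 1468.42.
g * b^2 = 9.81 * 5.3^2 = 9.81 * 28.09 = 275.56.
Q^2 / (g*b^2) = 1468.42 / 275.56 = 5.3289.
yc = 5.3289^(1/3) = 1.7467 m.

1.7467


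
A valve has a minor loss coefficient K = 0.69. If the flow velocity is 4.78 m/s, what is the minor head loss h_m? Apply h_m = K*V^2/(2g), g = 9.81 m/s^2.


Minor loss formula: h_m = K * V^2/(2g).
V^2 = 4.78^2 = 22.8484.
V^2/(2g) = 22.8484 / 19.62 = 1.1645 m.
h_m = 0.69 * 1.1645 = 0.8035 m.

0.8035


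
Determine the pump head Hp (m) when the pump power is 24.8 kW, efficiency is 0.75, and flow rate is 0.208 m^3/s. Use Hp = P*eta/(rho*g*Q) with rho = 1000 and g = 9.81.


Pump head formula: Hp = P * eta / (rho * g * Q).
Numerator: P * eta = 24.8 * 1000 * 0.75 = 18600.0 W.
Denominator: rho * g * Q = 1000 * 9.81 * 0.208 = 2040.48.
Hp = 18600.0 / 2040.48 = 9.12 m.

9.12


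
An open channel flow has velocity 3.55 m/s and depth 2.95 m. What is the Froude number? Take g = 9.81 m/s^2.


The Froude number is defined as Fr = V / sqrt(g*y).
g*y = 9.81 * 2.95 = 28.9395.
sqrt(g*y) = sqrt(28.9395) = 5.3795.
Fr = 3.55 / 5.3795 = 0.6599.

0.6599


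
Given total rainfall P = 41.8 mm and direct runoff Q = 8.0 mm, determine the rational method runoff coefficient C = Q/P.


The runoff coefficient C = runoff depth / rainfall depth.
C = 8.0 / 41.8
  = 0.1914.

0.1914


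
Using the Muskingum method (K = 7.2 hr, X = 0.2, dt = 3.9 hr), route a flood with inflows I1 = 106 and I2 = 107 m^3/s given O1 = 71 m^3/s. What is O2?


Muskingum coefficients:
denom = 2*K*(1-X) + dt = 2*7.2*(1-0.2) + 3.9 = 15.42.
C0 = (dt - 2*K*X)/denom = (3.9 - 2*7.2*0.2)/15.42 = 0.0661.
C1 = (dt + 2*K*X)/denom = (3.9 + 2*7.2*0.2)/15.42 = 0.4397.
C2 = (2*K*(1-X) - dt)/denom = 0.4942.
O2 = C0*I2 + C1*I1 + C2*O1
   = 0.0661*107 + 0.4397*106 + 0.4942*71
   = 88.77 m^3/s.

88.77


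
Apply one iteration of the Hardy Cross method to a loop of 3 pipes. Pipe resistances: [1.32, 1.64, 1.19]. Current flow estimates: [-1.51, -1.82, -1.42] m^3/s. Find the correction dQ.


Numerator terms (r*Q*|Q|): 1.32*-1.51*|-1.51| = -3.0097; 1.64*-1.82*|-1.82| = -5.4323; 1.19*-1.42*|-1.42| = -2.3995.
Sum of numerator = -10.8416.
Denominator terms (r*|Q|): 1.32*|-1.51| = 1.9932; 1.64*|-1.82| = 2.9848; 1.19*|-1.42| = 1.6898.
2 * sum of denominator = 2 * 6.6678 = 13.3356.
dQ = --10.8416 / 13.3356 = 0.813 m^3/s.

0.813


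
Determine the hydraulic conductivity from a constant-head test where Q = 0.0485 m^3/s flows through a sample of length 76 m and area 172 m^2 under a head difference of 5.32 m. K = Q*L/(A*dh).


From K = Q*L / (A*dh):
Numerator: Q*L = 0.0485 * 76 = 3.686.
Denominator: A*dh = 172 * 5.32 = 915.04.
K = 3.686 / 915.04 = 0.004028 m/s.

0.004028


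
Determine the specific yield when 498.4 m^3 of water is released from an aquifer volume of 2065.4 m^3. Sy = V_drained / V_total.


Specific yield Sy = Volume drained / Total volume.
Sy = 498.4 / 2065.4
   = 0.2413.

0.2413


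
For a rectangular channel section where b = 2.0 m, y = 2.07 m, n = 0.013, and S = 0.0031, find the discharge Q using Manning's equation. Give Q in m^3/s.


For a rectangular channel, the cross-sectional area A = b * y = 2.0 * 2.07 = 4.14 m^2.
The wetted perimeter P = b + 2y = 2.0 + 2*2.07 = 6.14 m.
Hydraulic radius R = A/P = 4.14/6.14 = 0.6743 m.
Velocity V = (1/n)*R^(2/3)*S^(1/2) = (1/0.013)*0.6743^(2/3)*0.0031^(1/2) = 3.2933 m/s.
Discharge Q = A * V = 4.14 * 3.2933 = 13.634 m^3/s.

13.634


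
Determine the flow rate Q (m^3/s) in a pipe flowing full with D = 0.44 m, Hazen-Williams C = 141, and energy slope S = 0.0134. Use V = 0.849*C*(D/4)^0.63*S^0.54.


For a full circular pipe, R = D/4 = 0.44/4 = 0.11 m.
V = 0.849 * 141 * 0.11^0.63 * 0.0134^0.54
  = 0.849 * 141 * 0.24893 * 0.097417
  = 2.903 m/s.
Pipe area A = pi*D^2/4 = pi*0.44^2/4 = 0.1521 m^2.
Q = A * V = 0.1521 * 2.903 = 0.4414 m^3/s.

0.4414


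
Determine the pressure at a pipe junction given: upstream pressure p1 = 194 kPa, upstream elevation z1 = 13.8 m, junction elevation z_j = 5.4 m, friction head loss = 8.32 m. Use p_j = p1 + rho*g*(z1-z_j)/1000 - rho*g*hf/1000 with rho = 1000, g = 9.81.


Junction pressure: p_j = p1 + rho*g*(z1 - z_j)/1000 - rho*g*hf/1000.
Elevation term = 1000*9.81*(13.8 - 5.4)/1000 = 82.404 kPa.
Friction term = 1000*9.81*8.32/1000 = 81.619 kPa.
p_j = 194 + 82.404 - 81.619 = 194.78 kPa.

194.78


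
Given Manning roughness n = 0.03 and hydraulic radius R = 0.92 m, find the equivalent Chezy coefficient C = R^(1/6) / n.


The Chezy coefficient relates to Manning's n through C = R^(1/6) / n.
R^(1/6) = 0.92^(1/6) = 0.986199.
C = 0.986199 / 0.03 = 32.87 m^(1/2)/s.

32.87


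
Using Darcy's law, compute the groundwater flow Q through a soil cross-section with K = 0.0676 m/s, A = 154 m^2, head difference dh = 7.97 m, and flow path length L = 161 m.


Darcy's law: Q = K * A * i, where i = dh/L.
Hydraulic gradient i = 7.97 / 161 = 0.049503.
Q = 0.0676 * 154 * 0.049503
  = 0.5153 m^3/s.

0.5153


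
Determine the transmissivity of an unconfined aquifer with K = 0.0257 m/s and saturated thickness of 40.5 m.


Transmissivity is defined as T = K * h.
T = 0.0257 * 40.5
  = 1.0409 m^2/s.

1.0409


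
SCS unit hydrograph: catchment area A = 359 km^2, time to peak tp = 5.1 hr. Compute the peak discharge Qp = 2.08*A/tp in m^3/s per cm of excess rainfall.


SCS formula: Qp = 2.08 * A / tp.
Qp = 2.08 * 359 / 5.1
   = 746.72 / 5.1
   = 146.42 m^3/s per cm.

146.42


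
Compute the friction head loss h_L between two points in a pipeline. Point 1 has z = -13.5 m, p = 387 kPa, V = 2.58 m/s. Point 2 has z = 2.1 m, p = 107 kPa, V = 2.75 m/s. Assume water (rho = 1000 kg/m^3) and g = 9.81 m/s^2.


Total head at each section: H = z + p/(rho*g) + V^2/(2g).
H1 = -13.5 + 387*1000/(1000*9.81) + 2.58^2/(2*9.81)
   = -13.5 + 39.45 + 0.3393
   = 26.289 m.
H2 = 2.1 + 107*1000/(1000*9.81) + 2.75^2/(2*9.81)
   = 2.1 + 10.907 + 0.3854
   = 13.393 m.
h_L = H1 - H2 = 26.289 - 13.393 = 12.896 m.

12.896


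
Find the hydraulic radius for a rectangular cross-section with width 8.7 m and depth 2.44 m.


For a rectangular section:
Flow area A = b * y = 8.7 * 2.44 = 21.23 m^2.
Wetted perimeter P = b + 2y = 8.7 + 2*2.44 = 13.58 m.
Hydraulic radius R = A/P = 21.23 / 13.58 = 1.5632 m.

1.5632


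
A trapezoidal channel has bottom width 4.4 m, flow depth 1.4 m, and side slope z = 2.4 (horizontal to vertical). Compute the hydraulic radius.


For a trapezoidal section with side slope z:
A = (b + z*y)*y = (4.4 + 2.4*1.4)*1.4 = 10.864 m^2.
P = b + 2*y*sqrt(1 + z^2) = 4.4 + 2*1.4*sqrt(1 + 2.4^2) = 11.68 m.
R = A/P = 10.864 / 11.68 = 0.9301 m.

0.9301


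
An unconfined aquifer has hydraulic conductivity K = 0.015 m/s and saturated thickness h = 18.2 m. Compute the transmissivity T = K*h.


Transmissivity is defined as T = K * h.
T = 0.015 * 18.2
  = 0.273 m^2/s.

0.273


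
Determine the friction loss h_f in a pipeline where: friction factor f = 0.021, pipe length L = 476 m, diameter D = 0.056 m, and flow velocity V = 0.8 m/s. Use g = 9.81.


Darcy-Weisbach equation: h_f = f * (L/D) * V^2/(2g).
f * L/D = 0.021 * 476/0.056 = 178.5.
V^2/(2g) = 0.8^2 / (2*9.81) = 0.64 / 19.62 = 0.0326 m.
h_f = 178.5 * 0.0326 = 5.823 m.

5.823


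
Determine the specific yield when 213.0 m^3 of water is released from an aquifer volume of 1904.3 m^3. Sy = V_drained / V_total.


Specific yield Sy = Volume drained / Total volume.
Sy = 213.0 / 1904.3
   = 0.1119.

0.1119


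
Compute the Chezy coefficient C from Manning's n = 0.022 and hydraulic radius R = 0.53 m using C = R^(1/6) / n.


The Chezy coefficient relates to Manning's n through C = R^(1/6) / n.
R^(1/6) = 0.53^(1/6) = 0.899593.
C = 0.899593 / 0.022 = 40.89 m^(1/2)/s.

40.89


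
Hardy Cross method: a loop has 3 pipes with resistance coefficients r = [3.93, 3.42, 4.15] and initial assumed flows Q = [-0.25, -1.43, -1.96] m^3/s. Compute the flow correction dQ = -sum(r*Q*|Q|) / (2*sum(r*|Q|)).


Numerator terms (r*Q*|Q|): 3.93*-0.25*|-0.25| = -0.2456; 3.42*-1.43*|-1.43| = -6.9936; 4.15*-1.96*|-1.96| = -15.9426.
Sum of numerator = -23.1818.
Denominator terms (r*|Q|): 3.93*|-0.25| = 0.9825; 3.42*|-1.43| = 4.8906; 4.15*|-1.96| = 8.134.
2 * sum of denominator = 2 * 14.0071 = 28.0142.
dQ = --23.1818 / 28.0142 = 0.8275 m^3/s.

0.8275


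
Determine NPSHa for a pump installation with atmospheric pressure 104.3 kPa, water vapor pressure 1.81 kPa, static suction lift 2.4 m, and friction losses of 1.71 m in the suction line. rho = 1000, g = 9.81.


NPSHa = p_atm/(rho*g) - z_s - hf_s - p_vap/(rho*g).
p_atm/(rho*g) = 104.3*1000 / (1000*9.81) = 10.632 m.
p_vap/(rho*g) = 1.81*1000 / (1000*9.81) = 0.185 m.
NPSHa = 10.632 - 2.4 - 1.71 - 0.185
      = 6.34 m.

6.34


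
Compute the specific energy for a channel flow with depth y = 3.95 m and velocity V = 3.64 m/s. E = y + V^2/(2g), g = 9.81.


Specific energy E = y + V^2/(2g).
Velocity head = V^2/(2g) = 3.64^2 / (2*9.81) = 13.2496 / 19.62 = 0.6753 m.
E = 3.95 + 0.6753 = 4.6253 m.

4.6253


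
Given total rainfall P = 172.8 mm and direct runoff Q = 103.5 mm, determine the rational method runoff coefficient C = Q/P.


The runoff coefficient C = runoff depth / rainfall depth.
C = 103.5 / 172.8
  = 0.599.

0.599


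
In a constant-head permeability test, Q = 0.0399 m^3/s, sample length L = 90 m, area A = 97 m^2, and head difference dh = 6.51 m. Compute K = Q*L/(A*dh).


From K = Q*L / (A*dh):
Numerator: Q*L = 0.0399 * 90 = 3.591.
Denominator: A*dh = 97 * 6.51 = 631.47.
K = 3.591 / 631.47 = 0.005687 m/s.

0.005687


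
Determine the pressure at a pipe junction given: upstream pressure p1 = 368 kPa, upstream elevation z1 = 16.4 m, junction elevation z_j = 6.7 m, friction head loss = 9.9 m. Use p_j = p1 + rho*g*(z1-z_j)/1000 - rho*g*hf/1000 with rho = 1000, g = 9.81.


Junction pressure: p_j = p1 + rho*g*(z1 - z_j)/1000 - rho*g*hf/1000.
Elevation term = 1000*9.81*(16.4 - 6.7)/1000 = 95.157 kPa.
Friction term = 1000*9.81*9.9/1000 = 97.119 kPa.
p_j = 368 + 95.157 - 97.119 = 366.04 kPa.

366.04


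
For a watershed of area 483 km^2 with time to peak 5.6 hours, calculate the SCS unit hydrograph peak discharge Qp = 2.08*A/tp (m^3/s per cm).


SCS formula: Qp = 2.08 * A / tp.
Qp = 2.08 * 483 / 5.6
   = 1004.64 / 5.6
   = 179.4 m^3/s per cm.

179.4


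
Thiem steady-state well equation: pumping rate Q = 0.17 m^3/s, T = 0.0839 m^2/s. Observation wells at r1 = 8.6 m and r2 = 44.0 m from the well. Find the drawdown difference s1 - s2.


Thiem equation: s1 - s2 = Q/(2*pi*T) * ln(r2/r1).
ln(r2/r1) = ln(44.0/8.6) = 1.6324.
Q/(2*pi*T) = 0.17 / (2*pi*0.0839) = 0.17 / 0.5272 = 0.3225.
s1 - s2 = 0.3225 * 1.6324 = 0.5264 m.

0.5264


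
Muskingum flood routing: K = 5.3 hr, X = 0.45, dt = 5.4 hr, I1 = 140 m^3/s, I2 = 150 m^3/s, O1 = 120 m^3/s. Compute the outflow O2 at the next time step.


Muskingum coefficients:
denom = 2*K*(1-X) + dt = 2*5.3*(1-0.45) + 5.4 = 11.23.
C0 = (dt - 2*K*X)/denom = (5.4 - 2*5.3*0.45)/11.23 = 0.0561.
C1 = (dt + 2*K*X)/denom = (5.4 + 2*5.3*0.45)/11.23 = 0.9056.
C2 = (2*K*(1-X) - dt)/denom = 0.0383.
O2 = C0*I2 + C1*I1 + C2*O1
   = 0.0561*150 + 0.9056*140 + 0.0383*120
   = 139.8 m^3/s.

139.8


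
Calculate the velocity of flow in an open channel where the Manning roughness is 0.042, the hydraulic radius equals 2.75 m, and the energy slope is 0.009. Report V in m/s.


Manning's equation gives V = (1/n) * R^(2/3) * S^(1/2).
First, compute R^(2/3) = 2.75^(2/3) = 1.9629.
Next, S^(1/2) = 0.009^(1/2) = 0.094868.
Then 1/n = 1/0.042 = 23.81.
V = 23.81 * 1.9629 * 0.094868 = 4.4336 m/s.

4.4336


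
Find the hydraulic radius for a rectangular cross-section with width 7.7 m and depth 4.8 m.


For a rectangular section:
Flow area A = b * y = 7.7 * 4.8 = 36.96 m^2.
Wetted perimeter P = b + 2y = 7.7 + 2*4.8 = 17.3 m.
Hydraulic radius R = A/P = 36.96 / 17.3 = 2.1364 m.

2.1364


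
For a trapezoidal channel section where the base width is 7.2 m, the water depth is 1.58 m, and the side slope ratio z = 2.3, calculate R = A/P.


For a trapezoidal section with side slope z:
A = (b + z*y)*y = (7.2 + 2.3*1.58)*1.58 = 17.118 m^2.
P = b + 2*y*sqrt(1 + z^2) = 7.2 + 2*1.58*sqrt(1 + 2.3^2) = 15.125 m.
R = A/P = 17.118 / 15.125 = 1.1317 m.

1.1317


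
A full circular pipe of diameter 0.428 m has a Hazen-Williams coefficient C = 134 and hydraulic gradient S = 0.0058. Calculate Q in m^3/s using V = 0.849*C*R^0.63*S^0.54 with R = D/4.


For a full circular pipe, R = D/4 = 0.428/4 = 0.107 m.
V = 0.849 * 134 * 0.107^0.63 * 0.0058^0.54
  = 0.849 * 134 * 0.244631 * 0.06198
  = 1.7249 m/s.
Pipe area A = pi*D^2/4 = pi*0.428^2/4 = 0.1439 m^2.
Q = A * V = 0.1439 * 1.7249 = 0.2482 m^3/s.

0.2482
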